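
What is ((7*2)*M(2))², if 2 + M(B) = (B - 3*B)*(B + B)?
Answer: 63504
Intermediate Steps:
M(B) = -2 - 4*B² (M(B) = -2 + (B - 3*B)*(B + B) = -2 + (-2*B)*(2*B) = -2 - 4*B²)
((7*2)*M(2))² = ((7*2)*(-2 - 4*2²))² = (14*(-2 - 4*4))² = (14*(-2 - 16))² = (14*(-18))² = (-252)² = 63504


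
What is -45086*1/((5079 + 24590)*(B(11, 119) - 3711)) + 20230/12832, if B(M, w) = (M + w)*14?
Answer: 567782030861/359963770864 ≈ 1.5773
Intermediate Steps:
B(M, w) = 14*M + 14*w
-45086*1/((5079 + 24590)*(B(11, 119) - 3711)) + 20230/12832 = -45086*1/((5079 + 24590)*((14*11 + 14*119) - 3711)) + 20230/12832 = -45086*1/(29669*((154 + 1666) - 3711)) + 20230*(1/12832) = -45086*1/(29669*(1820 - 3711)) + 10115/6416 = -45086/(29669*(-1891)) + 10115/6416 = -45086/(-56104079) + 10115/6416 = -45086*(-1/56104079) + 10115/6416 = 45086/56104079 + 10115/6416 = 567782030861/359963770864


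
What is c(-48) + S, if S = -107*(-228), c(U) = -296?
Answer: 24100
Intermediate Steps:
S = 24396
c(-48) + S = -296 + 24396 = 24100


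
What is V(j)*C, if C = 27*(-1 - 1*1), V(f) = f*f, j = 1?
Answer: -54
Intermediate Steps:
V(f) = f²
C = -54 (C = 27*(-1 - 1) = 27*(-2) = -54)
V(j)*C = 1²*(-54) = 1*(-54) = -54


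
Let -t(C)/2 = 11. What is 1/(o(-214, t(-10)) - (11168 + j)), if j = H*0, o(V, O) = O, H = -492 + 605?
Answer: -1/11190 ≈ -8.9366e-5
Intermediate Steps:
t(C) = -22 (t(C) = -2*11 = -22)
H = 113
j = 0 (j = 113*0 = 0)
1/(o(-214, t(-10)) - (11168 + j)) = 1/(-22 - (11168 + 0)) = 1/(-22 - 1*11168) = 1/(-22 - 11168) = 1/(-11190) = -1/11190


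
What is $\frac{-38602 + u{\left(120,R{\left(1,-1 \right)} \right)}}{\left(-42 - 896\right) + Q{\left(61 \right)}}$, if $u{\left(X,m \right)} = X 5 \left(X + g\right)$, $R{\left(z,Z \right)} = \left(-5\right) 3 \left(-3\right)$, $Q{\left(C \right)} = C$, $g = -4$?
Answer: $- \frac{30998}{877} \approx -35.346$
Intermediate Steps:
$R{\left(z,Z \right)} = 45$ ($R{\left(z,Z \right)} = \left(-15\right) \left(-3\right) = 45$)
$u{\left(X,m \right)} = X \left(-20 + 5 X\right)$ ($u{\left(X,m \right)} = X 5 \left(X - 4\right) = X 5 \left(-4 + X\right) = X \left(-20 + 5 X\right)$)
$\frac{-38602 + u{\left(120,R{\left(1,-1 \right)} \right)}}{\left(-42 - 896\right) + Q{\left(61 \right)}} = \frac{-38602 + 5 \cdot 120 \left(-4 + 120\right)}{\left(-42 - 896\right) + 61} = \frac{-38602 + 5 \cdot 120 \cdot 116}{\left(-42 - 896\right) + 61} = \frac{-38602 + 69600}{-938 + 61} = \frac{30998}{-877} = 30998 \left(- \frac{1}{877}\right) = - \frac{30998}{877}$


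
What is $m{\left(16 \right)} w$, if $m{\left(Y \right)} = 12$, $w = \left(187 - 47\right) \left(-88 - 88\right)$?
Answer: $-295680$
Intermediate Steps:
$w = -24640$ ($w = 140 \left(-176\right) = -24640$)
$m{\left(16 \right)} w = 12 \left(-24640\right) = -295680$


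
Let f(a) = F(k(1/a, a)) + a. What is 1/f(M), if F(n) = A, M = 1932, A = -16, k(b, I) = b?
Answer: 1/1916 ≈ 0.00052192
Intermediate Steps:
F(n) = -16
f(a) = -16 + a
1/f(M) = 1/(-16 + 1932) = 1/1916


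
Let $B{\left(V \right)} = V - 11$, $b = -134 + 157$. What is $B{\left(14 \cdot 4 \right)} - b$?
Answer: $22$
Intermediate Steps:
$b = 23$
$B{\left(V \right)} = -11 + V$ ($B{\left(V \right)} = V - 11 = -11 + V$)
$B{\left(14 \cdot 4 \right)} - b = \left(-11 + 14 \cdot 4\right) - 23 = \left(-11 + 56\right) - 23 = 45 - 23 = 22$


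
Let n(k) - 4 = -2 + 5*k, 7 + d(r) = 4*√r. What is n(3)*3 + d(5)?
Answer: 44 + 4*√5 ≈ 52.944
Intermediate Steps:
d(r) = -7 + 4*√r
n(k) = 2 + 5*k (n(k) = 4 + (-2 + 5*k) = 2 + 5*k)
n(3)*3 + d(5) = (2 + 5*3)*3 + (-7 + 4*√5) = (2 + 15)*3 + (-7 + 4*√5) = 17*3 + (-7 + 4*√5) = 51 + (-7 + 4*√5) = 44 + 4*√5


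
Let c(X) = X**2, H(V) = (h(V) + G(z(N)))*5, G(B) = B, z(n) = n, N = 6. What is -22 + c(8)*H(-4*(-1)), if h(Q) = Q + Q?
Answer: 4458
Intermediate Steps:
h(Q) = 2*Q
H(V) = 30 + 10*V (H(V) = (2*V + 6)*5 = (6 + 2*V)*5 = 30 + 10*V)
-22 + c(8)*H(-4*(-1)) = -22 + 8**2*(30 + 10*(-4*(-1))) = -22 + 64*(30 + 10*4) = -22 + 64*(30 + 40) = -22 + 64*70 = -22 + 4480 = 4458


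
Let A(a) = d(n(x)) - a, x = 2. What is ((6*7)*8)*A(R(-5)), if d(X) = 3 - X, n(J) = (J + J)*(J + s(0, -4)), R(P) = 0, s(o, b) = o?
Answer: -1680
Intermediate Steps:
n(J) = 2*J² (n(J) = (J + J)*(J + 0) = (2*J)*J = 2*J²)
A(a) = -5 - a (A(a) = (3 - 2*2²) - a = (3 - 2*4) - a = (3 - 1*8) - a = (3 - 8) - a = -5 - a)
((6*7)*8)*A(R(-5)) = ((6*7)*8)*(-5 - 1*0) = (42*8)*(-5 + 0) = 336*(-5) = -1680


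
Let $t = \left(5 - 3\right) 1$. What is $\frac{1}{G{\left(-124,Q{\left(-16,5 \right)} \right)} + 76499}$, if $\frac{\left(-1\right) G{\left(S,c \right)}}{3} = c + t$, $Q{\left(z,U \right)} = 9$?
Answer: $\frac{1}{76466} \approx 1.3078 \cdot 10^{-5}$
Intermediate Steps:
$t = 2$ ($t = \left(5 - 3\right) 1 = 2 \cdot 1 = 2$)
$G{\left(S,c \right)} = -6 - 3 c$ ($G{\left(S,c \right)} = - 3 \left(c + 2\right) = - 3 \left(2 + c\right) = -6 - 3 c$)
$\frac{1}{G{\left(-124,Q{\left(-16,5 \right)} \right)} + 76499} = \frac{1}{\left(-6 - 27\right) + 76499} = \frac{1}{-33 + 76499} = \frac{1}{76466}$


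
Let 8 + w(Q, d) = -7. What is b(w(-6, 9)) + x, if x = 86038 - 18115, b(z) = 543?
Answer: 68466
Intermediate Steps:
w(Q, d) = -15 (w(Q, d) = -8 - 7 = -15)
x = 67923
b(w(-6, 9)) + x = 543 + 67923 = 68466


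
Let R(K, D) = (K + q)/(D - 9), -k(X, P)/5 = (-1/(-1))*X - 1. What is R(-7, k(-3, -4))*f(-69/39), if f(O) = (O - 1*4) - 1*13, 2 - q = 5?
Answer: 2440/143 ≈ 17.063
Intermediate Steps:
q = -3 (q = 2 - 1*5 = 2 - 5 = -3)
k(X, P) = 5 - 5*X (k(X, P) = -5*((-1/(-1))*X - 1) = -5*((-1*(-1))*X - 1) = -5*(1*X - 1) = -5*(X - 1) = -5*(-1 + X) = 5 - 5*X)
f(O) = -17 + O (f(O) = (O - 4) - 13 = (-4 + O) - 13 = -17 + O)
R(K, D) = (-3 + K)/(-9 + D) (R(K, D) = (K - 3)/(D - 9) = (-3 + K)/(-9 + D))
R(-7, k(-3, -4))*f(-69/39) = ((-3 - 7)/(-9 + (5 - 5*(-3))))*(-17 - 69/39) = (-10/(-9 + (5 + 15)))*(-17 - 69*1/39) = (-10/(-9 + 20))*(-17 - 23/13) = (-10/11)*(-244/13) = ((1/11)*(-10))*(-244/13) = -10/11*(-244/13) = 2440/143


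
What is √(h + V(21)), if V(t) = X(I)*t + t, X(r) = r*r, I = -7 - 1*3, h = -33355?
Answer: I*√31234 ≈ 176.73*I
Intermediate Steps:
I = -10 (I = -7 - 3 = -10)
X(r) = r²
V(t) = 101*t (V(t) = (-10)²*t + t = 100*t + t = 101*t)
√(h + V(21)) = √(-33355 + 101*21) = √(-33355 + 2121) = √(-31234) = I*√31234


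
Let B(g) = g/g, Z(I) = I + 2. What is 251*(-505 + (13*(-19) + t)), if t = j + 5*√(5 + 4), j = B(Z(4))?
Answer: -184736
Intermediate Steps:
Z(I) = 2 + I
B(g) = 1
j = 1
t = 16 (t = 1 + 5*√(5 + 4) = 1 + 5*√9 = 1 + 5*3 = 1 + 15 = 16)
251*(-505 + (13*(-19) + t)) = 251*(-505 + (13*(-19) + 16)) = 251*(-505 + (-247 + 16)) = 251*(-505 - 231) = 251*(-736) = -184736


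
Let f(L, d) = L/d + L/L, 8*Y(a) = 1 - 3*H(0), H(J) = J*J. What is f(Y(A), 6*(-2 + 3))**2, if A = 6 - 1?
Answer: 2401/2304 ≈ 1.0421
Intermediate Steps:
H(J) = J**2
A = 5
Y(a) = 1/8 (Y(a) = (1 - 3*0**2)/8 = (1 - 3*0)/8 = (1 + 0)/8 = (1/8)*1 = 1/8)
f(L, d) = 1 + L/d (f(L, d) = L/d + 1 = 1 + L/d)
f(Y(A), 6*(-2 + 3))**2 = ((1/8 + 6*(-2 + 3))/((6*(-2 + 3))))**2 = ((1/8 + 6*1)/((6*1)))**2 = ((1/8 + 6)/6)**2 = ((1/6)*(49/8))**2 = (49/48)**2 = 2401/2304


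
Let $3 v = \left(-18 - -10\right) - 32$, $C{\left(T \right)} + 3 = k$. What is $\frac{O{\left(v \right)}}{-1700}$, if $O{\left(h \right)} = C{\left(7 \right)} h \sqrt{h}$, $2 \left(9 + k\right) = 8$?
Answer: $- \frac{32 i \sqrt{30}}{765} \approx - 0.22911 i$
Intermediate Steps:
$k = -5$ ($k = -9 + \frac{1}{2} \cdot 8 = -9 + 4 = -5$)
$C{\left(T \right)} = -8$ ($C{\left(T \right)} = -3 - 5 = -8$)
$v = - \frac{40}{3}$ ($v = \frac{\left(-18 - -10\right) - 32}{3} = \frac{\left(-18 + 10\right) - 32}{3} = \frac{-8 - 32}{3} = \frac{1}{3} \left(-40\right) = - \frac{40}{3} \approx -13.333$)
$O{\left(h \right)} = - 8 h^{\frac{3}{2}}$ ($O{\left(h \right)} = - 8 h \sqrt{h} = - 8 h^{\frac{3}{2}}$)
$\frac{O{\left(v \right)}}{-1700} = \frac{\left(-8\right) \left(- \frac{40}{3}\right)^{\frac{3}{2}}}{-1700} = - 8 \left(- \frac{80 i \sqrt{30}}{9}\right) \left(- \frac{1}{1700}\right) = \frac{640 i \sqrt{30}}{9} \left(- \frac{1}{1700}\right) = - \frac{32 i \sqrt{30}}{765}$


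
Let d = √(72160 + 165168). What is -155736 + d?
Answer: -155736 + 4*√14833 ≈ -1.5525e+5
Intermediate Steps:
d = 4*√14833 (d = √237328 = 4*√14833 ≈ 487.16)
-155736 + d = -155736 + 4*√14833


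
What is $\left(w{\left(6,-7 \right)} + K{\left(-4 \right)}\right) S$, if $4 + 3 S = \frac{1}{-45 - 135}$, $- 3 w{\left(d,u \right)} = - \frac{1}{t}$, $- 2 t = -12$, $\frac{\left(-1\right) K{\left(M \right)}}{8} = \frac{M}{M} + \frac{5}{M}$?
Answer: $- \frac{26677}{9720} \approx -2.7445$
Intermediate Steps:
$K{\left(M \right)} = -8 - \frac{40}{M}$ ($K{\left(M \right)} = - 8 \left(\frac{M}{M} + \frac{5}{M}\right) = - 8 \left(1 + \frac{5}{M}\right) = -8 - \frac{40}{M}$)
$t = 6$ ($t = \left(- \frac{1}{2}\right) \left(-12\right) = 6$)
$w{\left(d,u \right)} = \frac{1}{18}$ ($w{\left(d,u \right)} = - \frac{\left(-1\right) \frac{1}{6}}{3} = \left(- \frac{1}{3}\right) \left(- \frac{1}{6}\right) = \frac{1}{18}$)
$S = - \frac{721}{540}$ ($S = - \frac{4}{3} + \frac{1}{3 \left(-45 - 135\right)} = - \frac{4}{3} + \frac{1}{3 \left(-180\right)} = - \frac{4}{3} + \frac{1}{3} \left(- \frac{1}{180}\right) = - \frac{4}{3} - \frac{1}{540} = - \frac{721}{540} \approx -1.3352$)
$\left(w{\left(6,-7 \right)} + K{\left(-4 \right)}\right) S = \left(\frac{1}{18} - \left(8 + \frac{40}{-4}\right)\right) \left(- \frac{721}{540}\right) = \left(\frac{1}{18} - -2\right) \left(- \frac{721}{540}\right) = \left(\frac{1}{18} + \left(-8 + 10\right)\right) \left(- \frac{721}{540}\right) = \left(\frac{1}{18} + 2\right) \left(- \frac{721}{540}\right) = \frac{37}{18} \left(- \frac{721}{540}\right) = - \frac{26677}{9720}$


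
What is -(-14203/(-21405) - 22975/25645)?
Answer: 25508788/109786245 ≈ 0.23235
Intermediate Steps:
-(-14203/(-21405) - 22975/25645) = -(-14203*(-1/21405) - 22975*1/25645) = -(14203/21405 - 4595/5129) = -1*(-25508788/109786245) = 25508788/109786245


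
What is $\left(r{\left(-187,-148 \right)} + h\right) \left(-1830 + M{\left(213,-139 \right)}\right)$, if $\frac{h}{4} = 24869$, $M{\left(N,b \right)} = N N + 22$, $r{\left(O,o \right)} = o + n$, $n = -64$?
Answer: $4324039104$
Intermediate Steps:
$r{\left(O,o \right)} = -64 + o$ ($r{\left(O,o \right)} = o - 64 = -64 + o$)
$M{\left(N,b \right)} = 22 + N^{2}$ ($M{\left(N,b \right)} = N^{2} + 22 = 22 + N^{2}$)
$h = 99476$ ($h = 4 \cdot 24869 = 99476$)
$\left(r{\left(-187,-148 \right)} + h\right) \left(-1830 + M{\left(213,-139 \right)}\right) = \left(\left(-64 - 148\right) + 99476\right) \left(-1830 + \left(22 + 213^{2}\right)\right) = \left(-212 + 99476\right) \left(-1830 + \left(22 + 45369\right)\right) = 99264 \left(-1830 + 45391\right) = 99264 \cdot 43561 = 4324039104$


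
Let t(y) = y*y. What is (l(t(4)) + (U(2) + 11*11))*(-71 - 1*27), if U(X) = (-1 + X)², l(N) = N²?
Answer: -37044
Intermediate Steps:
t(y) = y²
(l(t(4)) + (U(2) + 11*11))*(-71 - 1*27) = ((4²)² + ((-1 + 2)² + 11*11))*(-71 - 1*27) = (16² + (1² + 121))*(-71 - 27) = (256 + (1 + 121))*(-98) = (256 + 122)*(-98) = 378*(-98) = -37044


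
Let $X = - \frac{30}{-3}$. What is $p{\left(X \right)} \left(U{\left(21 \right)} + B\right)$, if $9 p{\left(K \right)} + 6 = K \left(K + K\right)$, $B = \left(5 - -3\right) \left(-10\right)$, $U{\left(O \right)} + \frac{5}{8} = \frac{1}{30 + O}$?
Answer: $- \frac{3190039}{1836} \approx -1737.5$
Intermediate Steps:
$U{\left(O \right)} = - \frac{5}{8} + \frac{1}{30 + O}$
$X = 10$ ($X = \left(-30\right) \left(- \frac{1}{3}\right) = 10$)
$B = -80$ ($B = \left(5 + 3\right) \left(-10\right) = 8 \left(-10\right) = -80$)
$p{\left(K \right)} = - \frac{2}{3} + \frac{2 K^{2}}{9}$ ($p{\left(K \right)} = - \frac{2}{3} + \frac{K \left(K + K\right)}{9} = - \frac{2}{3} + \frac{K 2 K}{9} = - \frac{2}{3} + \frac{2 K^{2}}{9}$)
$p{\left(X \right)} \left(U{\left(21 \right)} + B\right) = \left(- \frac{2}{3} + \frac{2 \cdot 10^{2}}{9}\right) \left(\frac{-142 - 105}{8 \left(30 + 21\right)} - 80\right) = \left(- \frac{2}{3} + \frac{2}{9} \cdot 100\right) \left(\frac{-142 - 105}{8 \cdot 51} - 80\right) = \left(- \frac{2}{3} + \frac{200}{9}\right) \left(\frac{1}{8} \cdot \frac{1}{51} \left(-247\right) - 80\right) = \frac{194 \left(- \frac{247}{408} - 80\right)}{9} = \frac{194}{9} \left(- \frac{32887}{408}\right) = - \frac{3190039}{1836}$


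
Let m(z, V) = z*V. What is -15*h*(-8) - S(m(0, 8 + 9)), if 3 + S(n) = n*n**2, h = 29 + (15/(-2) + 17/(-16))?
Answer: 4911/2 ≈ 2455.5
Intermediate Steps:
m(z, V) = V*z
h = 327/16 (h = 29 + (15*(-1/2) + 17*(-1/16)) = 29 + (-15/2 - 17/16) = 29 - 137/16 = 327/16 ≈ 20.438)
S(n) = -3 + n**3 (S(n) = -3 + n*n**2 = -3 + n**3)
-15*h*(-8) - S(m(0, 8 + 9)) = -15*327/16*(-8) - (-3 + ((8 + 9)*0)**3) = -4905/16*(-8) - (-3 + (17*0)**3) = 4905/2 - (-3 + 0**3) = 4905/2 - (-3 + 0) = 4905/2 - 1*(-3) = 4905/2 + 3 = 4911/2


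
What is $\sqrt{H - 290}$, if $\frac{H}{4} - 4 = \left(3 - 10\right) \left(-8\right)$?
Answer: $5 i \sqrt{2} \approx 7.0711 i$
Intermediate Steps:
$H = 240$ ($H = 16 + 4 \left(3 - 10\right) \left(-8\right) = 16 + 4 \left(\left(-7\right) \left(-8\right)\right) = 16 + 4 \cdot 56 = 16 + 224 = 240$)
$\sqrt{H - 290} = \sqrt{240 - 290} = \sqrt{-50} = 5 i \sqrt{2}$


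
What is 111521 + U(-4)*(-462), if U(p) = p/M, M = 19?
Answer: 2120747/19 ≈ 1.1162e+5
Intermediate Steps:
U(p) = p/19
111521 + U(-4)*(-462) = 111521 + ((1/19)*(-4))*(-462) = 111521 - 4/19*(-462) = 111521 + 1848/19 = 2120747/19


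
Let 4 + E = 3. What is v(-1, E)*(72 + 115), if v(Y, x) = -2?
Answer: -374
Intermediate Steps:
E = -1 (E = -4 + 3 = -1)
v(-1, E)*(72 + 115) = -2*(72 + 115) = -2*187 = -374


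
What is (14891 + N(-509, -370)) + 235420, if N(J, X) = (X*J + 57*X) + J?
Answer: 417042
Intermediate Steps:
N(J, X) = J + 57*X + J*X (N(J, X) = (J*X + 57*X) + J = (57*X + J*X) + J = J + 57*X + J*X)
(14891 + N(-509, -370)) + 235420 = (14891 + (-509 + 57*(-370) - 509*(-370))) + 235420 = (14891 + (-509 - 21090 + 188330)) + 235420 = (14891 + 166731) + 235420 = 181622 + 235420 = 417042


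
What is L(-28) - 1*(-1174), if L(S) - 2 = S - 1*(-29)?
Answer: 1177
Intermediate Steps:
L(S) = 31 + S (L(S) = 2 + (S - 1*(-29)) = 2 + (S + 29) = 2 + (29 + S) = 31 + S)
L(-28) - 1*(-1174) = (31 - 28) - 1*(-1174) = 3 + 1174 = 1177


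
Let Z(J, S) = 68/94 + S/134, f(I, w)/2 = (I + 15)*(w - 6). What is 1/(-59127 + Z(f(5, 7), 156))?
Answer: -3149/186184979 ≈ -1.6913e-5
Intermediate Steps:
f(I, w) = 2*(-6 + w)*(15 + I) (f(I, w) = 2*((I + 15)*(w - 6)) = 2*((15 + I)*(-6 + w)) = 2*((-6 + w)*(15 + I)) = 2*(-6 + w)*(15 + I))
Z(J, S) = 34/47 + S/134 (Z(J, S) = 68*(1/94) + S*(1/134) = 34/47 + S/134)
1/(-59127 + Z(f(5, 7), 156)) = 1/(-59127 + (34/47 + (1/134)*156)) = 1/(-59127 + (34/47 + 78/67)) = 1/(-59127 + 5944/3149) = 1/(-186184979/3149) = -3149/186184979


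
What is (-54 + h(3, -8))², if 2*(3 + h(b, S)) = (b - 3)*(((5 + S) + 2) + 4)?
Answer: 3249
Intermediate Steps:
h(b, S) = -3 + (-3 + b)*(11 + S)/2 (h(b, S) = -3 + ((b - 3)*(((5 + S) + 2) + 4))/2 = -3 + ((-3 + b)*((7 + S) + 4))/2 = -3 + ((-3 + b)*(11 + S))/2 = -3 + (-3 + b)*(11 + S)/2)
(-54 + h(3, -8))² = (-54 + (-39/2 - 3/2*(-8) + (11/2)*3 + (½)*(-8)*3))² = (-54 + (-39/2 + 12 + 33/2 - 12))² = (-54 - 3)² = (-57)² = 3249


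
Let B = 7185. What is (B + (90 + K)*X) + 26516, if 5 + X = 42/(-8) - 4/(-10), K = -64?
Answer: 334449/10 ≈ 33445.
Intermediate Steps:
X = -197/20 (X = -5 + (42/(-8) - 4/(-10)) = -5 + (42*(-⅛) - 4*(-⅒)) = -5 + (-21/4 + ⅖) = -5 - 97/20 = -197/20 ≈ -9.8500)
(B + (90 + K)*X) + 26516 = (7185 + (90 - 64)*(-197/20)) + 26516 = (7185 + 26*(-197/20)) + 26516 = (7185 - 2561/10) + 26516 = 69289/10 + 26516 = 334449/10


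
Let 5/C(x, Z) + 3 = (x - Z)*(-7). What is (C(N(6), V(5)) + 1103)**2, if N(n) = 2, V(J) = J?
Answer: 394379881/324 ≈ 1.2172e+6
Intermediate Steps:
C(x, Z) = 5/(-3 - 7*x + 7*Z) (C(x, Z) = 5/(-3 + (x - Z)*(-7)) = 5/(-3 + (-7*x + 7*Z)) = 5/(-3 - 7*x + 7*Z))
(C(N(6), V(5)) + 1103)**2 = (-5/(3 - 7*5 + 7*2) + 1103)**2 = (-5/(3 - 35 + 14) + 1103)**2 = (-5/(-18) + 1103)**2 = (-5*(-1/18) + 1103)**2 = (5/18 + 1103)**2 = (19859/18)**2 = 394379881/324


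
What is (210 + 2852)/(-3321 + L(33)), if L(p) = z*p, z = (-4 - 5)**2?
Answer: -1531/324 ≈ -4.7253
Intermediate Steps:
z = 81 (z = (-9)**2 = 81)
L(p) = 81*p
(210 + 2852)/(-3321 + L(33)) = (210 + 2852)/(-3321 + 81*33) = 3062/(-3321 + 2673) = 3062/(-648) = 3062*(-1/648) = -1531/324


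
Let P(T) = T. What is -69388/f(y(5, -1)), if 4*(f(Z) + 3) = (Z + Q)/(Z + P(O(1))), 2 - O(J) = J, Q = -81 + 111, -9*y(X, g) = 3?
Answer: -555104/65 ≈ -8540.1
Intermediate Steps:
y(X, g) = -⅓ (y(X, g) = -⅑*3 = -⅓)
Q = 30
O(J) = 2 - J
f(Z) = -3 + (30 + Z)/(4*(1 + Z)) (f(Z) = -3 + ((Z + 30)/(Z + (2 - 1*1)))/4 = -3 + ((30 + Z)/(Z + (2 - 1)))/4 = -3 + ((30 + Z)/(Z + 1))/4 = -3 + ((30 + Z)/(1 + Z))/4 = -3 + (30 + Z)/(4*(1 + Z)))
-69388/f(y(5, -1)) = -69388*4*(1 - ⅓)/(18 - 11*(-⅓)) = -69388*8/(3*(18 + 11/3)) = -69388/((¼)*(3/2)*(65/3)) = -69388/65/8 = -69388*8/65 = -555104/65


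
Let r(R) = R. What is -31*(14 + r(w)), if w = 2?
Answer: -496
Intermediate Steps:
-31*(14 + r(w)) = -31*(14 + 2) = -31*16 = -496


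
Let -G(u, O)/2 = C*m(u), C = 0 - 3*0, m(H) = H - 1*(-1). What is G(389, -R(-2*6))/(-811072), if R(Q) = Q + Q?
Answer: 0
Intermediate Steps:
R(Q) = 2*Q
m(H) = 1 + H (m(H) = H + 1 = 1 + H)
C = 0 (C = 0 + 0 = 0)
G(u, O) = 0 (G(u, O) = -0*(1 + u) = -2*0 = 0)
G(389, -R(-2*6))/(-811072) = 0/(-811072) = 0*(-1/811072) = 0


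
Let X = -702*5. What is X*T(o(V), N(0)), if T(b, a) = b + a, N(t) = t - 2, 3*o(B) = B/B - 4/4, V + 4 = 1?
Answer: 7020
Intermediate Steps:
V = -3 (V = -4 + 1 = -3)
o(B) = 0 (o(B) = (B/B - 4/4)/3 = (1 - 4*¼)/3 = (1 - 1)/3 = (⅓)*0 = 0)
N(t) = -2 + t
T(b, a) = a + b
X = -3510
X*T(o(V), N(0)) = -3510*((-2 + 0) + 0) = -3510*(-2 + 0) = -3510*(-2) = 7020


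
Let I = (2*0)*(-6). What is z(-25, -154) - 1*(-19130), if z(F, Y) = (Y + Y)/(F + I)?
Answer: 478558/25 ≈ 19142.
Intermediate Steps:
I = 0 (I = 0*(-6) = 0)
z(F, Y) = 2*Y/F (z(F, Y) = (Y + Y)/(F + 0) = (2*Y)/F = 2*Y/F)
z(-25, -154) - 1*(-19130) = 2*(-154)/(-25) - 1*(-19130) = 2*(-154)*(-1/25) + 19130 = 308/25 + 19130 = 478558/25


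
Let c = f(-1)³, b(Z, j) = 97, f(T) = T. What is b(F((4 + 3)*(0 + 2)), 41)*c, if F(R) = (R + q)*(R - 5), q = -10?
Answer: -97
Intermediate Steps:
F(R) = (-10 + R)*(-5 + R) (F(R) = (R - 10)*(R - 5) = (-10 + R)*(-5 + R))
c = -1 (c = (-1)³ = -1)
b(F((4 + 3)*(0 + 2)), 41)*c = 97*(-1) = -97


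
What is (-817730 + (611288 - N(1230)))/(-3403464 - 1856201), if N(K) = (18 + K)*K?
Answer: 1741482/5259665 ≈ 0.33110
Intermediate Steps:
N(K) = K*(18 + K)
(-817730 + (611288 - N(1230)))/(-3403464 - 1856201) = (-817730 + (611288 - 1230*(18 + 1230)))/(-3403464 - 1856201) = (-817730 + (611288 - 1230*1248))/(-5259665) = (-817730 + (611288 - 1*1535040))*(-1/5259665) = (-817730 + (611288 - 1535040))*(-1/5259665) = (-817730 - 923752)*(-1/5259665) = -1741482*(-1/5259665) = 1741482/5259665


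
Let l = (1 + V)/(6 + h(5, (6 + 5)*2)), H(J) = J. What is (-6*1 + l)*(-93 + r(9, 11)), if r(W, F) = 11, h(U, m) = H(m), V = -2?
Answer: 6929/14 ≈ 494.93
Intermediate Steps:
h(U, m) = m
l = -1/28 (l = (1 - 2)/(6 + (6 + 5)*2) = -1/(6 + 11*2) = -1/(6 + 22) = -1/28 ≈ -0.035714)
(-6*1 + l)*(-93 + r(9, 11)) = (-6*1 - 1/28)*(-93 + 11) = (-6 - 1/28)*(-82) = -169/28*(-82) = 6929/14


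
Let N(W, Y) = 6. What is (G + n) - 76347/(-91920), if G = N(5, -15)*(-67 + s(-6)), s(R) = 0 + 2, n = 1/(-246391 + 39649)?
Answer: -1232611428341/3167287440 ≈ -389.17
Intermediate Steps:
n = -1/206742 (n = 1/(-206742) = -1/206742 ≈ -4.8369e-6)
s(R) = 2
G = -390 (G = 6*(-67 + 2) = 6*(-65) = -390)
(G + n) - 76347/(-91920) = (-390 - 1/206742) - 76347/(-91920) = -80629381/206742 - 76347*(-1/91920) = -80629381/206742 + 25449/30640 = -1232611428341/3167287440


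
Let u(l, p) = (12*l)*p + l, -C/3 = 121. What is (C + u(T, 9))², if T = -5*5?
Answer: 9535744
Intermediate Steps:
T = -25
C = -363 (C = -3*121 = -363)
u(l, p) = l + 12*l*p (u(l, p) = 12*l*p + l = l + 12*l*p)
(C + u(T, 9))² = (-363 - 25*(1 + 12*9))² = (-363 - 25*(1 + 108))² = (-363 - 25*109)² = (-363 - 2725)² = (-3088)² = 9535744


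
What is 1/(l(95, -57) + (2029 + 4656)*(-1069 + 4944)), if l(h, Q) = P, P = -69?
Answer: 1/25904306 ≈ 3.8604e-8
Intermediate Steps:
l(h, Q) = -69
1/(l(95, -57) + (2029 + 4656)*(-1069 + 4944)) = 1/(-69 + (2029 + 4656)*(-1069 + 4944)) = 1/(-69 + 6685*3875) = 1/(-69 + 25904375) = 1/25904306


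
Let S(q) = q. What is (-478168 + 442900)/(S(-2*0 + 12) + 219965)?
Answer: -35268/219977 ≈ -0.16033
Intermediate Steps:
(-478168 + 442900)/(S(-2*0 + 12) + 219965) = (-478168 + 442900)/((-2*0 + 12) + 219965) = -35268/((0 + 12) + 219965) = -35268/(12 + 219965) = -35268/219977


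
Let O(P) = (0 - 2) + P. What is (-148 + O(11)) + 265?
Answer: 126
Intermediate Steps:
O(P) = -2 + P
(-148 + O(11)) + 265 = (-148 + (-2 + 11)) + 265 = (-148 + 9) + 265 = -139 + 265 = 126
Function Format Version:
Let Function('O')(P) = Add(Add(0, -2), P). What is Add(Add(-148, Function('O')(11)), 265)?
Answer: 126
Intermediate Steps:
Function('O')(P) = Add(-2, P)
Add(Add(-148, Function('O')(11)), 265) = Add(Add(-148, Add(-2, 11)), 265) = Add(Add(-148, 9), 265) = Add(-139, 265) = 126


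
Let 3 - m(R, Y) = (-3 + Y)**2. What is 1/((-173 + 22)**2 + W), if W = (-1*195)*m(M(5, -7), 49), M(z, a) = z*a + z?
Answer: 1/434836 ≈ 2.2997e-6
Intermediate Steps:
M(z, a) = z + a*z (M(z, a) = a*z + z = z + a*z)
m(R, Y) = 3 - (-3 + Y)**2
W = 412035 (W = (-1*195)*(3 - (-3 + 49)**2) = -195*(3 - 1*46**2) = -195*(3 - 1*2116) = -195*(3 - 2116) = -195*(-2113) = 412035)
1/((-173 + 22)**2 + W) = 1/((-173 + 22)**2 + 412035) = 1/((-151)**2 + 412035) = 1/(22801 + 412035) = 1/434836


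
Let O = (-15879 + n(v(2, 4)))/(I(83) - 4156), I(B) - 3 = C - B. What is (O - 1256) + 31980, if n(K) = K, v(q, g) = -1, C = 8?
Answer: 32479238/1057 ≈ 30728.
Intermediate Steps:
I(B) = 11 - B (I(B) = 3 + (8 - B) = 11 - B)
O = 3970/1057 (O = (-15879 - 1)/((11 - 1*83) - 4156) = -15880/((11 - 83) - 4156) = -15880/(-72 - 4156) = -15880/(-4228) = -15880*(-1/4228) = 3970/1057 ≈ 3.7559)
(O - 1256) + 31980 = (3970/1057 - 1256) + 31980 = -1323622/1057 + 31980 = 32479238/1057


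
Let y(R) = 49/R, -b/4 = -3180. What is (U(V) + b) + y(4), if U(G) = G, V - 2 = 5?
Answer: 50957/4 ≈ 12739.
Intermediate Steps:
b = 12720 (b = -4*(-3180) = 12720)
V = 7 (V = 2 + 5 = 7)
(U(V) + b) + y(4) = (7 + 12720) + 49/4 = 12727 + 49*(¼) = 12727 + 49/4 = 50957/4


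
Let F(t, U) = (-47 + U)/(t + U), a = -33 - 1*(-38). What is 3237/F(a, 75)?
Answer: 64740/7 ≈ 9248.6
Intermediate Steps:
a = 5 (a = -33 + 38 = 5)
F(t, U) = (-47 + U)/(U + t)
3237/F(a, 75) = 3237/(((-47 + 75)/(75 + 5))) = 3237/((28/80)) = 3237/(((1/80)*28)) = 3237/(7/20) = 3237*(20/7) = 64740/7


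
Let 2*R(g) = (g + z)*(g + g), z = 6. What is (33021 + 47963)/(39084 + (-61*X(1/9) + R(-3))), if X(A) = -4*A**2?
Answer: 123768/59723 ≈ 2.0724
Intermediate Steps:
R(g) = g*(6 + g) (R(g) = ((g + 6)*(g + g))/2 = ((6 + g)*(2*g))/2 = (2*g*(6 + g))/2 = g*(6 + g))
(33021 + 47963)/(39084 + (-61*X(1/9) + R(-3))) = (33021 + 47963)/(39084 + (-(-244)*(1/9)**2 - 3*(6 - 3))) = 80984/(39084 + (-(-244)*(1*(1/9))**2 - 3*3)) = 80984/(39084 + (-(-244)*(1/9)**2 - 9)) = 80984/(39084 + (-(-244)/81 - 9)) = 80984/(39084 + (-61*(-4/81) - 9)) = 80984/(39084 + (244/81 - 9)) = 80984/(39084 - 485/81) = 80984/(3165319/81) = 80984*(81/3165319) = 123768/59723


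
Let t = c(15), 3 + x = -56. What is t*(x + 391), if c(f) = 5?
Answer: 1660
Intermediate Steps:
x = -59 (x = -3 - 56 = -59)
t = 5
t*(x + 391) = 5*(-59 + 391) = 5*332 = 1660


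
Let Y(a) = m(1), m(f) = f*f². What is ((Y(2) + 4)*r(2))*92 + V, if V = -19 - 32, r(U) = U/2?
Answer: 409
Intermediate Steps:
m(f) = f³
r(U) = U/2 (r(U) = U*(½) = U/2)
V = -51
Y(a) = 1 (Y(a) = 1³ = 1)
((Y(2) + 4)*r(2))*92 + V = ((1 + 4)*((½)*2))*92 - 51 = (5*1)*92 - 51 = 5*92 - 51 = 460 - 51 = 409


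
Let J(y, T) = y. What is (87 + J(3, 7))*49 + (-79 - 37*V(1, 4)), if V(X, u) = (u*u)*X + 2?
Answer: 3665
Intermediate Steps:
V(X, u) = 2 + X*u**2 (V(X, u) = u**2*X + 2 = X*u**2 + 2 = 2 + X*u**2)
(87 + J(3, 7))*49 + (-79 - 37*V(1, 4)) = (87 + 3)*49 + (-79 - 37*(2 + 1*4**2)) = 90*49 + (-79 - 37*(2 + 1*16)) = 4410 + (-79 - 37*(2 + 16)) = 4410 + (-79 - 37*18) = 4410 + (-79 - 666) = 4410 - 745 = 3665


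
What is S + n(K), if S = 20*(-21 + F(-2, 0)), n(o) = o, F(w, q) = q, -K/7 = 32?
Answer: -644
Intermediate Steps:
K = -224 (K = -7*32 = -224)
S = -420 (S = 20*(-21 + 0) = 20*(-21) = -420)
S + n(K) = -420 - 224 = -644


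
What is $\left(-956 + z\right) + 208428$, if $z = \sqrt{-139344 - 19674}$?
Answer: $207472 + i \sqrt{159018} \approx 2.0747 \cdot 10^{5} + 398.77 i$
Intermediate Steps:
$z = i \sqrt{159018}$ ($z = \sqrt{-159018} = i \sqrt{159018} \approx 398.77 i$)
$\left(-956 + z\right) + 208428 = \left(-956 + i \sqrt{159018}\right) + 208428 = 207472 + i \sqrt{159018}$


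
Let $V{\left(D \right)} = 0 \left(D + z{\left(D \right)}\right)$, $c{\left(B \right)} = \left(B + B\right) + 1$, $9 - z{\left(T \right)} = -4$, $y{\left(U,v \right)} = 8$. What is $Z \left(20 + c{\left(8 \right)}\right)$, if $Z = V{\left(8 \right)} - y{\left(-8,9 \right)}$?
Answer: $-296$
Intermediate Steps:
$z{\left(T \right)} = 13$ ($z{\left(T \right)} = 9 - -4 = 9 + 4 = 13$)
$c{\left(B \right)} = 1 + 2 B$ ($c{\left(B \right)} = 2 B + 1 = 1 + 2 B$)
$V{\left(D \right)} = 0$ ($V{\left(D \right)} = 0 \left(D + 13\right) = 0 \left(13 + D\right) = 0$)
$Z = -8$ ($Z = 0 - 8 = -8$)
$Z \left(20 + c{\left(8 \right)}\right) = - 8 \left(20 + \left(1 + 2 \cdot 8\right)\right) = - 8 \left(20 + \left(1 + 16\right)\right) = - 8 \left(20 + 17\right) = \left(-8\right) 37 = -296$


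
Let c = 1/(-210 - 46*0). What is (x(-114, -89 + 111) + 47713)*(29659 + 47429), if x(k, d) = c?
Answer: 128733478192/35 ≈ 3.6781e+9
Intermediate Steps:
c = -1/210 (c = 1/(-210 + 0) = 1/(-210) = -1/210 ≈ -0.0047619)
x(k, d) = -1/210
(x(-114, -89 + 111) + 47713)*(29659 + 47429) = (-1/210 + 47713)*(29659 + 47429) = (10019729/210)*77088 = 128733478192/35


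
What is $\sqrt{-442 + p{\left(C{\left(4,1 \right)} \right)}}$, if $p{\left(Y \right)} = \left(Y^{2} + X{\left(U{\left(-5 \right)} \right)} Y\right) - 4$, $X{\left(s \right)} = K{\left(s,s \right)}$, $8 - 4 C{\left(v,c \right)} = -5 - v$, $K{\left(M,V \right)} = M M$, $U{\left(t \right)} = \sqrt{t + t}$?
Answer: $\frac{i \sqrt{7527}}{4} \approx 21.69 i$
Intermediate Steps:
$U{\left(t \right)} = \sqrt{2} \sqrt{t}$ ($U{\left(t \right)} = \sqrt{2 t} = \sqrt{2} \sqrt{t}$)
$K{\left(M,V \right)} = M^{2}$
$C{\left(v,c \right)} = \frac{13}{4} + \frac{v}{4}$ ($C{\left(v,c \right)} = 2 - \frac{-5 - v}{4} = 2 + \left(\frac{5}{4} + \frac{v}{4}\right) = \frac{13}{4} + \frac{v}{4}$)
$X{\left(s \right)} = s^{2}$
$p{\left(Y \right)} = -4 + Y^{2} - 10 Y$ ($p{\left(Y \right)} = \left(Y^{2} + \left(\sqrt{2} \sqrt{-5}\right)^{2} Y\right) - 4 = \left(Y^{2} + \left(\sqrt{2} i \sqrt{5}\right)^{2} Y\right) - 4 = \left(Y^{2} + \left(i \sqrt{10}\right)^{2} Y\right) - 4 = \left(Y^{2} - 10 Y\right) - 4 = -4 + Y^{2} - 10 Y$)
$\sqrt{-442 + p{\left(C{\left(4,1 \right)} \right)}} = \sqrt{-442 - \left(4 - \left(\frac{13}{4} + \frac{1}{4} \cdot 4\right)^{2} + 10 \left(\frac{13}{4} + \frac{1}{4} \cdot 4\right)\right)} = \sqrt{-442 - \left(4 - \left(\frac{13}{4} + 1\right)^{2} + 10 \left(\frac{13}{4} + 1\right)\right)} = \sqrt{-442 - \left(\frac{93}{2} - \frac{289}{16}\right)} = \sqrt{-442 - \frac{455}{16}} = \sqrt{- \frac{7527}{16}} = \frac{i \sqrt{7527}}{4}$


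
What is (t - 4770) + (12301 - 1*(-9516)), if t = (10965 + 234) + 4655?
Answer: 32901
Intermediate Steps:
t = 15854 (t = 11199 + 4655 = 15854)
(t - 4770) + (12301 - 1*(-9516)) = (15854 - 4770) + (12301 - 1*(-9516)) = 11084 + (12301 + 9516) = 11084 + 21817 = 32901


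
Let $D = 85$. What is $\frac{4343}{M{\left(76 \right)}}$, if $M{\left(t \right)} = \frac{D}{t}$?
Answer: $\frac{330068}{85} \approx 3883.2$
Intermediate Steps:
$M{\left(t \right)} = \frac{85}{t}$
$\frac{4343}{M{\left(76 \right)}} = \frac{4343}{85 \cdot \frac{1}{76}} = \frac{4343}{\frac{85}{76}} = 4343 \cdot \frac{76}{85} = \frac{330068}{85}$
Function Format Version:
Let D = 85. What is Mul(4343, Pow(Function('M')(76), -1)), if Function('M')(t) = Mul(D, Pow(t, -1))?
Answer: Rational(330068, 85) ≈ 3883.2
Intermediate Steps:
Function('M')(t) = Mul(85, Pow(t, -1))
Mul(4343, Pow(Function('M')(76), -1)) = Mul(4343, Pow(Mul(85, Pow(76, -1)), -1)) = Mul(4343, Pow(Mul(85, Rational(1, 76)), -1)) = Mul(4343, Pow(Rational(85, 76), -1)) = Mul(4343, Rational(76, 85)) = Rational(330068, 85)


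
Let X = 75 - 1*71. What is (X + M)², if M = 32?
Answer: 1296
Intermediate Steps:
X = 4 (X = 75 - 71 = 4)
(X + M)² = (4 + 32)² = 36² = 1296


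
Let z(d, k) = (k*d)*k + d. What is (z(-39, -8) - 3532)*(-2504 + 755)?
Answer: 10611183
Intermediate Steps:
z(d, k) = d + d*k² (z(d, k) = (d*k)*k + d = d*k² + d = d + d*k²)
(z(-39, -8) - 3532)*(-2504 + 755) = (-39*(1 + (-8)²) - 3532)*(-2504 + 755) = (-39*(1 + 64) - 3532)*(-1749) = (-39*65 - 3532)*(-1749) = (-2535 - 3532)*(-1749) = -6067*(-1749) = 10611183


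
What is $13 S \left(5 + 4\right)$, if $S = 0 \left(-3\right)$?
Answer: $0$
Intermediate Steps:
$S = 0$
$13 S \left(5 + 4\right) = 13 \cdot 0 \left(5 + 4\right) = 0 \cdot 9 = 0$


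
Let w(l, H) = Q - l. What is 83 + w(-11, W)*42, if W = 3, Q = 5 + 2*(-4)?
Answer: 419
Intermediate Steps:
Q = -3 (Q = 5 - 8 = -3)
w(l, H) = -3 - l
83 + w(-11, W)*42 = 83 + (-3 - 1*(-11))*42 = 83 + (-3 + 11)*42 = 83 + 8*42 = 83 + 336 = 419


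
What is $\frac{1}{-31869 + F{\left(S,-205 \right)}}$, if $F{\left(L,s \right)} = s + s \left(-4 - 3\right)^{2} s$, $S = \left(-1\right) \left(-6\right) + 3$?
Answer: $\frac{1}{2027151} \approx 4.933 \cdot 10^{-7}$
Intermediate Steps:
$S = 9$ ($S = 6 + 3 = 9$)
$F{\left(L,s \right)} = s + 49 s^{2}$ ($F{\left(L,s \right)} = s + s \left(-7\right)^{2} s = s + s 49 s = s + 49 s s = s + 49 s^{2}$)
$\frac{1}{-31869 + F{\left(S,-205 \right)}} = \frac{1}{-31869 - 205 \left(1 + 49 \left(-205\right)\right)} = \frac{1}{-31869 - 205 \left(1 - 10045\right)} = \frac{1}{-31869 - -2059020} = \frac{1}{-31869 + 2059020} = \frac{1}{2027151}$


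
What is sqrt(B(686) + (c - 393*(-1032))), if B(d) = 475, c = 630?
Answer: 11*sqrt(3361) ≈ 637.72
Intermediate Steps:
sqrt(B(686) + (c - 393*(-1032))) = sqrt(475 + (630 - 393*(-1032))) = sqrt(475 + (630 + 405576)) = sqrt(475 + 406206) = sqrt(406681) = 11*sqrt(3361)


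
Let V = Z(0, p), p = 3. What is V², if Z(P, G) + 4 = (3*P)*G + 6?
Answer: 4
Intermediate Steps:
Z(P, G) = 2 + 3*G*P (Z(P, G) = -4 + ((3*P)*G + 6) = -4 + (3*G*P + 6) = -4 + (6 + 3*G*P) = 2 + 3*G*P)
V = 2 (V = 2 + 3*3*0 = 2 + 0 = 2)
V² = 2² = 4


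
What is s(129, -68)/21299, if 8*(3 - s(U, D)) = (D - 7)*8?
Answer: 78/21299 ≈ 0.0036621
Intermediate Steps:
s(U, D) = 10 - D (s(U, D) = 3 - (D - 7)*8/8 = 3 - (-7 + D)*8/8 = 3 - (-56 + 8*D)/8 = 3 + (7 - D) = 10 - D)
s(129, -68)/21299 = (10 - 1*(-68))/21299 = (10 + 68)*(1/21299) = 78*(1/21299) = 78/21299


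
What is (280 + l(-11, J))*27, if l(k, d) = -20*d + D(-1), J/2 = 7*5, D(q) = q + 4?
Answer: -30159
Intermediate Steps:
D(q) = 4 + q
J = 70 (J = 2*(7*5) = 2*35 = 70)
l(k, d) = 3 - 20*d (l(k, d) = -20*d + (4 - 1) = -20*d + 3 = 3 - 20*d)
(280 + l(-11, J))*27 = (280 + (3 - 20*70))*27 = (280 + (3 - 1400))*27 = (280 - 1397)*27 = -1117*27 = -30159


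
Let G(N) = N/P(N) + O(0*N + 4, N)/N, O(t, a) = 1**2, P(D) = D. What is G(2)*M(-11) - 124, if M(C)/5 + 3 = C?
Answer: -229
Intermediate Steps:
M(C) = -15 + 5*C
O(t, a) = 1
G(N) = 1 + 1/N (G(N) = N/N + 1/N = 1 + 1/N)
G(2)*M(-11) - 124 = ((1 + 2)/2)*(-15 + 5*(-11)) - 124 = ((1/2)*3)*(-15 - 55) - 124 = (3/2)*(-70) - 124 = -105 - 124 = -229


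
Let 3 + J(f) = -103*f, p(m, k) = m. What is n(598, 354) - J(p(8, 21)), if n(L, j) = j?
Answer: 1181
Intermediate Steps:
J(f) = -3 - 103*f
n(598, 354) - J(p(8, 21)) = 354 - (-3 - 103*8) = 354 - (-3 - 824) = 354 - 1*(-827) = 354 + 827 = 1181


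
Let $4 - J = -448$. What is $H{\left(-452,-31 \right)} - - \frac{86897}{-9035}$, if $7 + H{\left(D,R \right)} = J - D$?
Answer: $\frac{8017498}{9035} \approx 887.38$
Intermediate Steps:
$J = 452$ ($J = 4 - -448 = 4 + 448 = 452$)
$H{\left(D,R \right)} = 445 - D$ ($H{\left(D,R \right)} = -7 - \left(-452 + D\right) = 445 - D$)
$H{\left(-452,-31 \right)} - - \frac{86897}{-9035} = \left(445 - -452\right) - - \frac{86897}{-9035} = \left(445 + 452\right) - \left(-86897\right) \left(- \frac{1}{9035}\right) = 897 - \frac{86897}{9035} = \frac{8017498}{9035}$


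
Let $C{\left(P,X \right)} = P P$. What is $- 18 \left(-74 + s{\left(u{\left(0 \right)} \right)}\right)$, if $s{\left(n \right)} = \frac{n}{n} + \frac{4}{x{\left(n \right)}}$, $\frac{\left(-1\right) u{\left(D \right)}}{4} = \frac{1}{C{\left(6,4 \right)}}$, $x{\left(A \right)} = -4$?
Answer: $1332$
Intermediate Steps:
$C{\left(P,X \right)} = P^{2}$
$u{\left(D \right)} = - \frac{1}{9}$ ($u{\left(D \right)} = - \frac{4}{6^{2}} = - \frac{4}{36} = \left(-4\right) \frac{1}{36} = - \frac{1}{9}$)
$s{\left(n \right)} = 0$ ($s{\left(n \right)} = \frac{n}{n} + \frac{4}{-4} = 1 + 4 \left(- \frac{1}{4}\right) = 1 - 1 = 0$)
$- 18 \left(-74 + s{\left(u{\left(0 \right)} \right)}\right) = - 18 \left(-74 + 0\right) = \left(-18\right) \left(-74\right) = 1332$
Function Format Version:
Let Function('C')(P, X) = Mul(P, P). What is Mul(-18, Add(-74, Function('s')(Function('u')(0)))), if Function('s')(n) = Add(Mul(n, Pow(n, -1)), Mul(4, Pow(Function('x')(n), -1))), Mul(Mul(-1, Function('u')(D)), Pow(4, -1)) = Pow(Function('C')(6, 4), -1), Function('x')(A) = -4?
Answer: 1332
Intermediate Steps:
Function('C')(P, X) = Pow(P, 2)
Function('u')(D) = Rational(-1, 9) (Function('u')(D) = Mul(-4, Pow(Pow(6, 2), -1)) = Mul(-4, Pow(36, -1)) = Mul(-4, Rational(1, 36)) = Rational(-1, 9))
Function('s')(n) = 0 (Function('s')(n) = Add(Mul(n, Pow(n, -1)), Mul(4, Pow(-4, -1))) = Add(1, Mul(4, Rational(-1, 4))) = Add(1, -1) = 0)
Mul(-18, Add(-74, Function('s')(Function('u')(0)))) = Mul(-18, Add(-74, 0)) = Mul(-18, -74) = 1332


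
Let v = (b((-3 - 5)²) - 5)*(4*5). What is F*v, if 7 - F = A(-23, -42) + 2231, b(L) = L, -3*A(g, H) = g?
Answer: -7900100/3 ≈ -2.6334e+6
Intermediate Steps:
A(g, H) = -g/3
F = -6695/3 (F = 7 - (-⅓*(-23) + 2231) = 7 - (23/3 + 2231) = 7 - 1*6716/3 = 7 - 6716/3 = -6695/3 ≈ -2231.7)
v = 1180 (v = ((-3 - 5)² - 5)*(4*5) = ((-8)² - 5)*20 = (64 - 5)*20 = 59*20 = 1180)
F*v = -6695/3*1180 = -7900100/3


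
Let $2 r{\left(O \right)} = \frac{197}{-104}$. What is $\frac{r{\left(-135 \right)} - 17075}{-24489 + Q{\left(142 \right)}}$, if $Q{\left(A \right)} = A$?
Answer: $\frac{3551797}{5064176} \approx 0.70136$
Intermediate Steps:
$r{\left(O \right)} = - \frac{197}{208}$ ($r{\left(O \right)} = \frac{197 \frac{1}{-104}}{2} = \frac{197 \left(- \frac{1}{104}\right)}{2} = \frac{1}{2} \left(- \frac{197}{104}\right) = - \frac{197}{208}$)
$\frac{r{\left(-135 \right)} - 17075}{-24489 + Q{\left(142 \right)}} = \frac{- \frac{197}{208} - 17075}{-24489 + 142} = - \frac{3551797}{208 \left(-24347\right)} = \left(- \frac{3551797}{208}\right) \left(- \frac{1}{24347}\right) = \frac{3551797}{5064176}$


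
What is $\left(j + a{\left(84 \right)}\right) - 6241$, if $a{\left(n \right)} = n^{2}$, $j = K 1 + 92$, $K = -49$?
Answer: $858$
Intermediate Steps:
$j = 43$ ($j = \left(-49\right) 1 + 92 = -49 + 92 = 43$)
$\left(j + a{\left(84 \right)}\right) - 6241 = \left(43 + 84^{2}\right) - 6241 = \left(43 + 7056\right) - 6241 = 7099 - 6241 = 858$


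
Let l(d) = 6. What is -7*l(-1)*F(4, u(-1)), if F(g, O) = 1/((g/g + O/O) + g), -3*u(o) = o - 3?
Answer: -7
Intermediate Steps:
u(o) = 1 - o/3 (u(o) = -(o - 3)/3 = -(-3 + o)/3 = 1 - o/3)
F(g, O) = 1/(2 + g) (F(g, O) = 1/((1 + 1) + g) = 1/(2 + g))
-7*l(-1)*F(4, u(-1)) = -42/(2 + 4) = -42/6 = -7*1 = -7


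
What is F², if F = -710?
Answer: 504100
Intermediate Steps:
F² = (-710)² = 504100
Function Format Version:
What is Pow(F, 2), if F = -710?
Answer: 504100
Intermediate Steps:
Pow(F, 2) = Pow(-710, 2) = 504100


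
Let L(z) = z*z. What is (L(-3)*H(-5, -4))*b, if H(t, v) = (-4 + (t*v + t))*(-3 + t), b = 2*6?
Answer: -9504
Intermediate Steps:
L(z) = z²
b = 12
H(t, v) = (-3 + t)*(-4 + t + t*v) (H(t, v) = (-4 + (t + t*v))*(-3 + t) = (-4 + t + t*v)*(-3 + t) = (-3 + t)*(-4 + t + t*v))
(L(-3)*H(-5, -4))*b = ((-3)²*(12 + (-5)² - 7*(-5) - 4*(-5)² - 3*(-5)*(-4)))*12 = (9*(12 + 25 + 35 - 4*25 - 60))*12 = (9*(12 + 25 + 35 - 100 - 60))*12 = (9*(-88))*12 = -792*12 = -9504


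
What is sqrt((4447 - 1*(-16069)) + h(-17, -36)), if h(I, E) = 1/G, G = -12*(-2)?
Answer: sqrt(2954310)/12 ≈ 143.23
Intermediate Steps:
G = 24
h(I, E) = 1/24
sqrt((4447 - 1*(-16069)) + h(-17, -36)) = sqrt((4447 - 1*(-16069)) + 1/24) = sqrt((4447 + 16069) + 1/24) = sqrt(20516 + 1/24) = sqrt(492385/24) = sqrt(2954310)/12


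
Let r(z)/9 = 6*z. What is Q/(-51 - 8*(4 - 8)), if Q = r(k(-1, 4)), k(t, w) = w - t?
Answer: -270/19 ≈ -14.211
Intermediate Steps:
r(z) = 54*z (r(z) = 9*(6*z) = 54*z)
Q = 270 (Q = 54*(4 - 1*(-1)) = 54*(4 + 1) = 54*5 = 270)
Q/(-51 - 8*(4 - 8)) = 270/(-51 - 8*(4 - 8)) = 270/(-51 - 8*(-4)) = 270/(-51 - 1*(-32)) = 270/(-51 + 32) = 270/(-19) = 270*(-1/19) = -270/19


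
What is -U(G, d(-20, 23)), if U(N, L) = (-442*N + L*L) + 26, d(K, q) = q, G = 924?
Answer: 407853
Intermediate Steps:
U(N, L) = 26 + L² - 442*N (U(N, L) = (-442*N + L²) + 26 = (L² - 442*N) + 26 = 26 + L² - 442*N)
-U(G, d(-20, 23)) = -(26 + 23² - 442*924) = -(26 + 529 - 408408) = -1*(-407853) = 407853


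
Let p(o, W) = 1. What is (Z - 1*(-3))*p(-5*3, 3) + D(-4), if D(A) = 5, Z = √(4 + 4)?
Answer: 8 + 2*√2 ≈ 10.828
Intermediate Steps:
Z = 2*√2 (Z = √8 = 2*√2 ≈ 2.8284)
(Z - 1*(-3))*p(-5*3, 3) + D(-4) = (2*√2 - 1*(-3))*1 + 5 = (2*√2 + 3)*1 + 5 = (3 + 2*√2)*1 + 5 = (3 + 2*√2) + 5 = 8 + 2*√2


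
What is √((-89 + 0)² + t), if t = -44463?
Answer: 11*I*√302 ≈ 191.16*I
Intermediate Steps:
√((-89 + 0)² + t) = √((-89 + 0)² - 44463) = √((-89)² - 44463) = √(7921 - 44463) = √(-36542) = 11*I*√302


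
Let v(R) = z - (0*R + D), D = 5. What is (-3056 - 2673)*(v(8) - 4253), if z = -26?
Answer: 24543036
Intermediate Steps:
v(R) = -31 (v(R) = -26 - (0*R + 5) = -26 - (0 + 5) = -26 - 1*5 = -26 - 5 = -31)
(-3056 - 2673)*(v(8) - 4253) = (-3056 - 2673)*(-31 - 4253) = -5729*(-4284) = 24543036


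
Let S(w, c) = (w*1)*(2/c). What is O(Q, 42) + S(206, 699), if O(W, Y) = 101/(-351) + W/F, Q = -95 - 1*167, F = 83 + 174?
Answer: -15086699/21018231 ≈ -0.71779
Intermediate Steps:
F = 257
Q = -262 (Q = -95 - 167 = -262)
S(w, c) = 2*w/c (S(w, c) = w*(2/c) = 2*w/c)
O(W, Y) = -101/351 + W/257 (O(W, Y) = 101/(-351) + W/257 = 101*(-1/351) + W*(1/257) = -101/351 + W/257)
O(Q, 42) + S(206, 699) = (-101/351 + (1/257)*(-262)) + 2*206/699 = (-101/351 - 262/257) + 2*206*(1/699) = -117919/90207 + 412/699 = -15086699/21018231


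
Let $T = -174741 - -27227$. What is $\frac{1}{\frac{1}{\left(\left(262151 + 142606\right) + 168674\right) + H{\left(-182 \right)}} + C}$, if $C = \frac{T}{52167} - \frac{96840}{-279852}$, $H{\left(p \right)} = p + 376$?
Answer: $- \frac{697864492440375}{1731879527045393} \approx -0.40295$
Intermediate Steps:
$T = -147514$ ($T = -174741 + 27227 = -147514$)
$H{\left(p \right)} = 376 + p$
$C = - \frac{3019186304}{1216586607}$ ($C = - \frac{147514}{52167} - \frac{96840}{-279852} = \left(-147514\right) \frac{1}{52167} - - \frac{8070}{23321} = - \frac{147514}{52167} + \frac{8070}{23321} = - \frac{3019186304}{1216586607} \approx -2.4817$)
$\frac{1}{\frac{1}{\left(\left(262151 + 142606\right) + 168674\right) + H{\left(-182 \right)}} + C} = \frac{1}{\frac{1}{\left(\left(262151 + 142606\right) + 168674\right) + \left(376 - 182\right)} - \frac{3019186304}{1216586607}} = \frac{1}{\frac{1}{\left(404757 + 168674\right) + 194} - \frac{3019186304}{1216586607}} = \frac{1}{\frac{1}{573431 + 194} - \frac{3019186304}{1216586607}} = \frac{1}{\frac{1}{573625} - \frac{3019186304}{1216586607}} = \frac{1}{- \frac{1731879527045393}{697864492440375}} = - \frac{697864492440375}{1731879527045393}$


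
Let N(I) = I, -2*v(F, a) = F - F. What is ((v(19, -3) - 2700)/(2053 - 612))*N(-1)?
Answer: 2700/1441 ≈ 1.8737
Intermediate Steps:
v(F, a) = 0 (v(F, a) = -(F - F)/2 = -1/2*0 = 0)
((v(19, -3) - 2700)/(2053 - 612))*N(-1) = ((0 - 2700)/(2053 - 612))*(-1) = -2700/1441*(-1) = 2700/1441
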